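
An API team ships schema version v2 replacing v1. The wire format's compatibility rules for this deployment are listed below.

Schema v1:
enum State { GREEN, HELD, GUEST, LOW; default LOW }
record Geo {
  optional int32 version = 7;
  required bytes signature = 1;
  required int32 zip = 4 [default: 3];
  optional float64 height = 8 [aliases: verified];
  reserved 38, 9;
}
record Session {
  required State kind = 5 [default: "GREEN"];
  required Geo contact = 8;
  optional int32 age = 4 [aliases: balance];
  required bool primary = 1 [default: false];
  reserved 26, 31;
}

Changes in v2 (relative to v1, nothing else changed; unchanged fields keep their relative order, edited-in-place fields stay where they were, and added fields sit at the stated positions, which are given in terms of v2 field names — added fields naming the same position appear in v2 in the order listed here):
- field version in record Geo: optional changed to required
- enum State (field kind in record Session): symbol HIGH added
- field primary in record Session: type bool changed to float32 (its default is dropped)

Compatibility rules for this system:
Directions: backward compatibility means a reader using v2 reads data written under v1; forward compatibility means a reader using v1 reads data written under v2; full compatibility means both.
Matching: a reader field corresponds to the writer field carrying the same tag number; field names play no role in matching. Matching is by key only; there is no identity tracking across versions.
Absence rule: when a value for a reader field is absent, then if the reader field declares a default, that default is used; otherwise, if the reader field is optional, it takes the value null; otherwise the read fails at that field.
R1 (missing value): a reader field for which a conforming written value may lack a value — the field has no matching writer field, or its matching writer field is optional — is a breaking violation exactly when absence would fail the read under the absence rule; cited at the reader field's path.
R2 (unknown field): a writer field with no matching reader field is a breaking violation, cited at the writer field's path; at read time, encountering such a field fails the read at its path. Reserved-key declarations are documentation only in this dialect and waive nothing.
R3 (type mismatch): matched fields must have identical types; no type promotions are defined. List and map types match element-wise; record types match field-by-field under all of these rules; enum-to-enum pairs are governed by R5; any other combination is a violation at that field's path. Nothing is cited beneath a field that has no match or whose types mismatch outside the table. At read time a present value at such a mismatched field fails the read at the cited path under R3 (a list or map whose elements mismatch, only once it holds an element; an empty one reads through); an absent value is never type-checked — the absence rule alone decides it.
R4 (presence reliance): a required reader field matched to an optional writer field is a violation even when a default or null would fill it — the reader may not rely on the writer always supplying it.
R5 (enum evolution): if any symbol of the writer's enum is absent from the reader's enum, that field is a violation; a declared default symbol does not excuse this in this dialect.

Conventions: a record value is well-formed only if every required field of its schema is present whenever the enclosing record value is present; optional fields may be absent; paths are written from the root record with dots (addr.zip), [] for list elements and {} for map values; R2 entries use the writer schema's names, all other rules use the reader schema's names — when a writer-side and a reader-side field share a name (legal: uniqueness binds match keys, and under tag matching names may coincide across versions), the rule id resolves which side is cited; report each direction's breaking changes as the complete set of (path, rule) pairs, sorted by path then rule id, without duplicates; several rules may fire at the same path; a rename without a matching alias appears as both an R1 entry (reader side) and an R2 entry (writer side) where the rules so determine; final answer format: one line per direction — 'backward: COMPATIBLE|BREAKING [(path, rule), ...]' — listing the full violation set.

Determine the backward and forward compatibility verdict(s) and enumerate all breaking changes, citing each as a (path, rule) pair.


in Session below, arrows point writer -> reader
checking backward for Session: reader v2 against writer v1:
  kind: State -> State, writer required; from kind
  contact: Geo -> Geo, writer required; from contact
  age: int32 -> int32, writer optional; from age
  primary: bool -> float32, writer required; from primary
  contact.version: int32 -> int32, writer optional; from contact.version
  contact.signature: bytes -> bytes, writer required; from contact.signature
  contact.zip: int32 -> int32, writer required; from contact.zip
  contact.height: float64 -> float64, writer optional; from contact.height
  breaking: (contact.version, R1)
  breaking: (contact.version, R4)
  breaking: (primary, R3)
  backward on Session therefore BREAKING (3)
checking forward for Session: reader v1 against writer v2:
  kind: State -> State, writer required; from kind
  contact: Geo -> Geo, writer required; from contact
  age: int32 -> int32, writer optional; from age
  primary: float32 -> bool, writer required; from primary
  contact.version: int32 -> int32, writer required; from contact.version
  contact.signature: bytes -> bytes, writer required; from contact.signature
  contact.zip: int32 -> int32, writer required; from contact.zip
  contact.height: float64 -> float64, writer optional; from contact.height
  breaking: (kind, R5)
  breaking: (primary, R3)
  forward on Session therefore BREAKING (2)

backward: BREAKING [(contact.version, R1), (contact.version, R4), (primary, R3)]; forward: BREAKING [(kind, R5), (primary, R3)]


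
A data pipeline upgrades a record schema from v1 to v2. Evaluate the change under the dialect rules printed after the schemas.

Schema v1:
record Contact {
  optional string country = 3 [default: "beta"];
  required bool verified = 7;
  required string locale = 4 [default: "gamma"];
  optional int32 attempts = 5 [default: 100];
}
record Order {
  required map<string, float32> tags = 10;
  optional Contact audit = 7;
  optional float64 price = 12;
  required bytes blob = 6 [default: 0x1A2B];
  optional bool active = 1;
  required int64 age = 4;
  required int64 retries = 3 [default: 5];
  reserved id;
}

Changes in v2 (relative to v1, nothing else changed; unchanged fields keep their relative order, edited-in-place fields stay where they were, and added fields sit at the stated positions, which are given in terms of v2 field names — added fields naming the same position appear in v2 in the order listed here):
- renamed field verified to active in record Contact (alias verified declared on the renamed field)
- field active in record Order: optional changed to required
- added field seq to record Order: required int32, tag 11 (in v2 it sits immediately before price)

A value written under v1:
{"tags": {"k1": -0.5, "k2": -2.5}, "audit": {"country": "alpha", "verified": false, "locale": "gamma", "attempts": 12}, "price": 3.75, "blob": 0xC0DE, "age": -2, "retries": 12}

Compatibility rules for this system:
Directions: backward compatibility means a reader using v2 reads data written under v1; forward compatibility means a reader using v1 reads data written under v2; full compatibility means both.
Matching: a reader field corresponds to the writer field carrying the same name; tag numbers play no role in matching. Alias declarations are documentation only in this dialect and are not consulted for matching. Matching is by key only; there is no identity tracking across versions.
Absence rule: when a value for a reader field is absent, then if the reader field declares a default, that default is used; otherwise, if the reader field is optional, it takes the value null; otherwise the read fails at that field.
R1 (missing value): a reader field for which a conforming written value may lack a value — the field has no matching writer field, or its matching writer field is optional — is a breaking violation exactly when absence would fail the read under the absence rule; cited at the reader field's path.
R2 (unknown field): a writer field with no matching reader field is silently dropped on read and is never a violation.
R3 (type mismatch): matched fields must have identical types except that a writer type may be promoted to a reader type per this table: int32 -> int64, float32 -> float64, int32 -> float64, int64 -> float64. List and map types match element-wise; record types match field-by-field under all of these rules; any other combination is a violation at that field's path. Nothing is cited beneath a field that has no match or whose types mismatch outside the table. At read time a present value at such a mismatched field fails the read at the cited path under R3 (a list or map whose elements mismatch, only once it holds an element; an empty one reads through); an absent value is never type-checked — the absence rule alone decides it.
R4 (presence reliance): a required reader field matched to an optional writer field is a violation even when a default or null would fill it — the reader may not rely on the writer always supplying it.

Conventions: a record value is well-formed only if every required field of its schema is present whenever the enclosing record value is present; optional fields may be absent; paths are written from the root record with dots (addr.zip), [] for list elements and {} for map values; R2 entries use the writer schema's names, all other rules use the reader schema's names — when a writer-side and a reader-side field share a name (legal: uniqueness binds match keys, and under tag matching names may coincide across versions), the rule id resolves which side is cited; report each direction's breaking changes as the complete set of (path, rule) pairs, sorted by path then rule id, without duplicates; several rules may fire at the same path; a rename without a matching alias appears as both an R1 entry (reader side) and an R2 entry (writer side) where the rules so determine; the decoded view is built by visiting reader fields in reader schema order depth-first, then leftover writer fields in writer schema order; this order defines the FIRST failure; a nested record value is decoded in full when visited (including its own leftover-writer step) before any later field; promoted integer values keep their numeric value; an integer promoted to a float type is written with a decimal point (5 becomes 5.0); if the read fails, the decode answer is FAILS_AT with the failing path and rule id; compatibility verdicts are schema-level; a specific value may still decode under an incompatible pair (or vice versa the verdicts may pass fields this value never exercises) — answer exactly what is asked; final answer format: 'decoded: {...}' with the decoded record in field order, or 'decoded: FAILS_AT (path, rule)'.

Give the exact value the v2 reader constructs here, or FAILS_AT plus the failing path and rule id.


each type pair in Order: writer, then reader
decode walk for Order under reader schema v2:
  tags := {"k1": -0.5, "k2": -2.5}
  audit.country := "alpha"
  read fails at audit.active under R1 (no fill)
  => FAILS_AT (audit.active, R1)
the rest of the Order diff is inert for this question:
  added field seq to record Order: required int32, tag 11 (in v2 it sits immediately before price) -> changes Order's schema-level verdicts only — the decode of this value is the same

decoded: FAILS_AT (audit.active, R1)


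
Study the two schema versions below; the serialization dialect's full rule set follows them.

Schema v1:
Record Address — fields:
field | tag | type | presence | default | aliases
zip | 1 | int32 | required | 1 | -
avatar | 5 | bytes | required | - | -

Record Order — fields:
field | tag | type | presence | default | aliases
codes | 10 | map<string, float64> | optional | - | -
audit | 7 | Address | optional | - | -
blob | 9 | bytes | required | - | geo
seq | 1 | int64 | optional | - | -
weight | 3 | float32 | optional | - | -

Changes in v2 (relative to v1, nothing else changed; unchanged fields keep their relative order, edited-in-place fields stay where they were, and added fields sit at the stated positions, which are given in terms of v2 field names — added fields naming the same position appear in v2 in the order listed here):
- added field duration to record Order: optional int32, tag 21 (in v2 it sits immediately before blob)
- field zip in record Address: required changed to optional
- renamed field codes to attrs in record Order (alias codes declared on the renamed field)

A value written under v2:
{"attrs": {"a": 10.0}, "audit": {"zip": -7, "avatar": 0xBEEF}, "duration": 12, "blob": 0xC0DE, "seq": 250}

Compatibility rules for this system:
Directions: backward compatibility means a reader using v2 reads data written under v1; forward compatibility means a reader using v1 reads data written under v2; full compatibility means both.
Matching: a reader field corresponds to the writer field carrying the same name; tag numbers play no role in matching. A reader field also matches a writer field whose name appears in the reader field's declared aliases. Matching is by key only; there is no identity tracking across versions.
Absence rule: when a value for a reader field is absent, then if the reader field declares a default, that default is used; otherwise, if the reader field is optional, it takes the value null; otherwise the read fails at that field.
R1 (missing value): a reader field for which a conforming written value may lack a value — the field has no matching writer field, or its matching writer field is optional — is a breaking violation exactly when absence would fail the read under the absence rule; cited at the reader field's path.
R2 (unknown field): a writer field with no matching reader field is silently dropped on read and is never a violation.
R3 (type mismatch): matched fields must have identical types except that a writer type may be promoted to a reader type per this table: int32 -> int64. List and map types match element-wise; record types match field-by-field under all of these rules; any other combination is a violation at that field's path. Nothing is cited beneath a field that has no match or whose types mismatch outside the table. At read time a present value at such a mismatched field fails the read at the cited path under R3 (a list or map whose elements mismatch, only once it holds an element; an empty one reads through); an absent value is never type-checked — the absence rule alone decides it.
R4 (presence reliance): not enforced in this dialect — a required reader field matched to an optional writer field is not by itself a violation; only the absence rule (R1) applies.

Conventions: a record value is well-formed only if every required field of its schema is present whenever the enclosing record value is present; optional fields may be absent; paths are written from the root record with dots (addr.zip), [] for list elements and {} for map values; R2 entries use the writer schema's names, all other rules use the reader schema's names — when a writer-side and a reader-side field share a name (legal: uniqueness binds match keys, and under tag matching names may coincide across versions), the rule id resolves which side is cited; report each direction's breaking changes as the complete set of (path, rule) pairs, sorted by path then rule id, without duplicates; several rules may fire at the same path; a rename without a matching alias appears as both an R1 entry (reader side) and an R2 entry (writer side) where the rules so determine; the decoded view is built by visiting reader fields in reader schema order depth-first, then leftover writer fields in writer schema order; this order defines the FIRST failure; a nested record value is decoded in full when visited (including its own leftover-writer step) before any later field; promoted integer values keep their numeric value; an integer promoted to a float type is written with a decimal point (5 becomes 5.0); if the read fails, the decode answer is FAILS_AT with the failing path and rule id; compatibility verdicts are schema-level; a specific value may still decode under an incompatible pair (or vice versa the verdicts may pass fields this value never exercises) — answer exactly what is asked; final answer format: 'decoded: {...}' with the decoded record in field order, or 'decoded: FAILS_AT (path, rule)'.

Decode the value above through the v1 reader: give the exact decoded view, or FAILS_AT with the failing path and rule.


in Order below, arrows point writer -> reader
decode walk for Order under reader schema v1:
  codes := null (not supplied -> null)
  audit.zip := -7
  audit.avatar := 0xBEEF
  blob := 0xC0DE
  seq := 250
  weight := null (not supplied -> null)
  writer attrs: unmatched, discarded
  writer duration: unmatched, discarded
  => decoded: {"codes": null, "audit": {"zip": -7, "avatar": 0xBEEF}, "blob": 0xC0DE, "seq": 250, "weight": null}
ruling out the remaining Order differences:
  added field duration to record Order: optional int32, tag 21 (in v2 it sits immediately before blob) -> fires no rule on Order under this dialect and leaves the result unchanged
  field zip in record Address: required changed to optional -> fires no rule on Order under this dialect and leaves the result unchanged

decoded: {"codes": null, "audit": {"zip": -7, "avatar": 0xBEEF}, "blob": 0xC0DE, "seq": 250, "weight": null}


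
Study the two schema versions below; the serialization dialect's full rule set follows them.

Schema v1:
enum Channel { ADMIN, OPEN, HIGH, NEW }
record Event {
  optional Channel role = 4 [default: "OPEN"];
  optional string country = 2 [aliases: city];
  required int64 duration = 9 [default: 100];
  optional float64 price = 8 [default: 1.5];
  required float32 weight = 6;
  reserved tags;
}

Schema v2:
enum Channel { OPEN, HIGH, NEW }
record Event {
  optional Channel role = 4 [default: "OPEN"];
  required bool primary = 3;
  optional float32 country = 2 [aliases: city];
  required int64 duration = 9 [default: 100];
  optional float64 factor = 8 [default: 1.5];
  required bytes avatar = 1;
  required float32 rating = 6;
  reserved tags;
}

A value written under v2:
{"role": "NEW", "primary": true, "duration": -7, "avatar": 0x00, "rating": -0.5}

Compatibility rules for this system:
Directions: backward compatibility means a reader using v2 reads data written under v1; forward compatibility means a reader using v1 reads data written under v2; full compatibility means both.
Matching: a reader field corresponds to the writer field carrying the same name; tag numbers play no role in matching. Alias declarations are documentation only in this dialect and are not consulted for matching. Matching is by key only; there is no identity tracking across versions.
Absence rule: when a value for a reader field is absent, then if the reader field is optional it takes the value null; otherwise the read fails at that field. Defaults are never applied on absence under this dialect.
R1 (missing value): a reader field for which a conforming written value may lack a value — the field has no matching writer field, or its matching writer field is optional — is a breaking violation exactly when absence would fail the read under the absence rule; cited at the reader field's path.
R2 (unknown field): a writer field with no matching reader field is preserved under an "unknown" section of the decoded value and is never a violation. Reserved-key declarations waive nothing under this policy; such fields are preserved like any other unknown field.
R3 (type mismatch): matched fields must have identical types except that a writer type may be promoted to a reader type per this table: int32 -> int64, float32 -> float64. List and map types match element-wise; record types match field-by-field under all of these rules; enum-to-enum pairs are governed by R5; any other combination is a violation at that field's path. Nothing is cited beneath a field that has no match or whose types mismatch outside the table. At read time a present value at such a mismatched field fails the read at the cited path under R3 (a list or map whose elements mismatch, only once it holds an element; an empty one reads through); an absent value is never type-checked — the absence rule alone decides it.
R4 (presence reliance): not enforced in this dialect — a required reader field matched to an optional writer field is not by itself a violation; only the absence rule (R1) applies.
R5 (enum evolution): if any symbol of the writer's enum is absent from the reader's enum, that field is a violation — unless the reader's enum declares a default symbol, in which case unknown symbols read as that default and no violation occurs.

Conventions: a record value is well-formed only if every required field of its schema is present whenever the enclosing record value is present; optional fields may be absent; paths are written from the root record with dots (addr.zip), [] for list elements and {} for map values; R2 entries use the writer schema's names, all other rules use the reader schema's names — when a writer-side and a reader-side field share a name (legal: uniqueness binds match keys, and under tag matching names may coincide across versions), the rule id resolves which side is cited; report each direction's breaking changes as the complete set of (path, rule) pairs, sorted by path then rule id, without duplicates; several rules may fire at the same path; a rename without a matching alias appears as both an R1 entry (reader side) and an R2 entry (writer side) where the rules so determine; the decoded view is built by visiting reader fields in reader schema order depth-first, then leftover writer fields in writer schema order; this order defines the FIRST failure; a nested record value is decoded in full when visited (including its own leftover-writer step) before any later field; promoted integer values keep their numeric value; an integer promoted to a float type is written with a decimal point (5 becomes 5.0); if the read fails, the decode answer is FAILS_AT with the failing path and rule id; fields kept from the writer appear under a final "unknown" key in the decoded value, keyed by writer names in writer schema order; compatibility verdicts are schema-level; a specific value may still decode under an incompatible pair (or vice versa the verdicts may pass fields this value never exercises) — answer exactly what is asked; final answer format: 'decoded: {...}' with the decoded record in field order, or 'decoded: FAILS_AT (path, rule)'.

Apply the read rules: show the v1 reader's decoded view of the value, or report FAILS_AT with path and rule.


the writer's type comes first in each Event pair
decode (reader v1):
  role := "NEW"
  country := null (absent, optional -> null)
  duration := -7
  price := null (absent, optional -> null)
  read fails at weight under R1 (no fill)
  => FAILS_AT (weight, R1)
the other Event changes do not affect what is asked:
  enum Channel (field role in record Event): symbol ADMIN removed -> changes Event's schema-level verdicts only — the decode of this value is the same
  added field avatar to record Event: required bytes, tag 1 (in v2 it sits immediately before rating) -> changes Event's schema-level verdicts only — the decode of this value is the same
  added field primary to record Event: required bool, tag 3 (in v2 it sits immediately before country) -> changes Event's schema-level verdicts only — the decode of this value is the same
  renamed field price to factor in record Event -> no rule fires on it and the decoded Event view is identical with or without it
  field country in record Event: type string changed to float32 -> changes Event's schema-level verdicts only — the decode of this value is the same

decoded: FAILS_AT (weight, R1)


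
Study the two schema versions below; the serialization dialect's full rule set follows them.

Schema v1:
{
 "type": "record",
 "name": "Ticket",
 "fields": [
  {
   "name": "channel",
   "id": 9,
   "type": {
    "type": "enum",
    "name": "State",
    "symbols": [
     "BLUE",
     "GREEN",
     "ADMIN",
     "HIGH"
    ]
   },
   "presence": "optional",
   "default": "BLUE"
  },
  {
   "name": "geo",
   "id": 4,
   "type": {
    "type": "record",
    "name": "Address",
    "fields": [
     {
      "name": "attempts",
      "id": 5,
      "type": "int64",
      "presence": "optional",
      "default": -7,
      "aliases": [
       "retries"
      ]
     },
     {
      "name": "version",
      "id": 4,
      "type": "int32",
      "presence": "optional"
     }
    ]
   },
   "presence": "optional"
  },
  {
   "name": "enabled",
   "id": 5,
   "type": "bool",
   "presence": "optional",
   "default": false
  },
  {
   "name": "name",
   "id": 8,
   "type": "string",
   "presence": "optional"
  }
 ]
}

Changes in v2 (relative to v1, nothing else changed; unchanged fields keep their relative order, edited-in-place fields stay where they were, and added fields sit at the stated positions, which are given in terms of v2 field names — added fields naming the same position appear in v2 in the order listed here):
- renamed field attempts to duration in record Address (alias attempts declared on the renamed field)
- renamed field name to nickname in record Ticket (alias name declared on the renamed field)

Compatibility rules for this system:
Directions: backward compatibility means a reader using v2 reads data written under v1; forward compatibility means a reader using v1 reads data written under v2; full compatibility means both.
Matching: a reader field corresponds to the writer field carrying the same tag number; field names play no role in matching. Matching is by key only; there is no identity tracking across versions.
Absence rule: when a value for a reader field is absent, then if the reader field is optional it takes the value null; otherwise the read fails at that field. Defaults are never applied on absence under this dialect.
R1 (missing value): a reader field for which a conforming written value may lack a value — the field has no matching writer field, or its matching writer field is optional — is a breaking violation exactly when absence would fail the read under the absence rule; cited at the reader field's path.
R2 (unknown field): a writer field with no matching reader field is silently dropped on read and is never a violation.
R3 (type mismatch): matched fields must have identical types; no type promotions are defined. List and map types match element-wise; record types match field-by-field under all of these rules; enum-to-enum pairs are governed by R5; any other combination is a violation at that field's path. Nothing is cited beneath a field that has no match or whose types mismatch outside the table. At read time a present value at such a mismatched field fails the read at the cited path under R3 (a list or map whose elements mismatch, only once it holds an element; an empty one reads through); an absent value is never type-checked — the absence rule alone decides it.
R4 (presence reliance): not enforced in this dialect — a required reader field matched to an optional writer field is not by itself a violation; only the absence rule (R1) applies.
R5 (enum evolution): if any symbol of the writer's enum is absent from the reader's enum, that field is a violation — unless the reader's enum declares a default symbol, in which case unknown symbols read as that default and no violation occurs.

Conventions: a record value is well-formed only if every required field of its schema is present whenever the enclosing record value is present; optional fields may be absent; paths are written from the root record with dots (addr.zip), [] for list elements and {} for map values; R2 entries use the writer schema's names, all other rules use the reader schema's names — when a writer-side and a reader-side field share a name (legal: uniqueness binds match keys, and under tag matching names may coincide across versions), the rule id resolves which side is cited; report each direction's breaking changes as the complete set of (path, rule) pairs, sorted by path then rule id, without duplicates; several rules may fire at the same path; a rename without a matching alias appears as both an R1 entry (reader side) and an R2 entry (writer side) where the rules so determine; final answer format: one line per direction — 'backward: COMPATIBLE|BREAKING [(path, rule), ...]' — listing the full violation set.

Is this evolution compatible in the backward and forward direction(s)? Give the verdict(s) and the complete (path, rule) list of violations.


backward: COMPATIBLE []; forward: COMPATIBLE []

arrows below run writer -> reader for Ticket
backward on Ticket — v2 reading data written by v1:
  State -> State, writer optional: channel aligns to channel
  Address -> Address, writer optional: geo aligns to geo
  bool -> bool, writer optional: enabled aligns to enabled
  string -> string, writer optional: nickname aligns to name
  int64 -> int64, writer optional: geo.duration aligns to geo.attempts
  int32 -> int32, writer optional: geo.version aligns to geo.version
  => backward: COMPATIBLE
forward on Ticket — v1 reading data written by v2:
  State -> State, writer optional: channel aligns to channel
  Address -> Address, writer optional: geo aligns to geo
  bool -> bool, writer optional: enabled aligns to enabled
  string -> string, writer optional: name aligns to nickname
  int64 -> int64, writer optional: geo.attempts aligns to geo.duration
  int32 -> int32, writer optional: geo.version aligns to geo.version
  => forward: COMPATIBLE


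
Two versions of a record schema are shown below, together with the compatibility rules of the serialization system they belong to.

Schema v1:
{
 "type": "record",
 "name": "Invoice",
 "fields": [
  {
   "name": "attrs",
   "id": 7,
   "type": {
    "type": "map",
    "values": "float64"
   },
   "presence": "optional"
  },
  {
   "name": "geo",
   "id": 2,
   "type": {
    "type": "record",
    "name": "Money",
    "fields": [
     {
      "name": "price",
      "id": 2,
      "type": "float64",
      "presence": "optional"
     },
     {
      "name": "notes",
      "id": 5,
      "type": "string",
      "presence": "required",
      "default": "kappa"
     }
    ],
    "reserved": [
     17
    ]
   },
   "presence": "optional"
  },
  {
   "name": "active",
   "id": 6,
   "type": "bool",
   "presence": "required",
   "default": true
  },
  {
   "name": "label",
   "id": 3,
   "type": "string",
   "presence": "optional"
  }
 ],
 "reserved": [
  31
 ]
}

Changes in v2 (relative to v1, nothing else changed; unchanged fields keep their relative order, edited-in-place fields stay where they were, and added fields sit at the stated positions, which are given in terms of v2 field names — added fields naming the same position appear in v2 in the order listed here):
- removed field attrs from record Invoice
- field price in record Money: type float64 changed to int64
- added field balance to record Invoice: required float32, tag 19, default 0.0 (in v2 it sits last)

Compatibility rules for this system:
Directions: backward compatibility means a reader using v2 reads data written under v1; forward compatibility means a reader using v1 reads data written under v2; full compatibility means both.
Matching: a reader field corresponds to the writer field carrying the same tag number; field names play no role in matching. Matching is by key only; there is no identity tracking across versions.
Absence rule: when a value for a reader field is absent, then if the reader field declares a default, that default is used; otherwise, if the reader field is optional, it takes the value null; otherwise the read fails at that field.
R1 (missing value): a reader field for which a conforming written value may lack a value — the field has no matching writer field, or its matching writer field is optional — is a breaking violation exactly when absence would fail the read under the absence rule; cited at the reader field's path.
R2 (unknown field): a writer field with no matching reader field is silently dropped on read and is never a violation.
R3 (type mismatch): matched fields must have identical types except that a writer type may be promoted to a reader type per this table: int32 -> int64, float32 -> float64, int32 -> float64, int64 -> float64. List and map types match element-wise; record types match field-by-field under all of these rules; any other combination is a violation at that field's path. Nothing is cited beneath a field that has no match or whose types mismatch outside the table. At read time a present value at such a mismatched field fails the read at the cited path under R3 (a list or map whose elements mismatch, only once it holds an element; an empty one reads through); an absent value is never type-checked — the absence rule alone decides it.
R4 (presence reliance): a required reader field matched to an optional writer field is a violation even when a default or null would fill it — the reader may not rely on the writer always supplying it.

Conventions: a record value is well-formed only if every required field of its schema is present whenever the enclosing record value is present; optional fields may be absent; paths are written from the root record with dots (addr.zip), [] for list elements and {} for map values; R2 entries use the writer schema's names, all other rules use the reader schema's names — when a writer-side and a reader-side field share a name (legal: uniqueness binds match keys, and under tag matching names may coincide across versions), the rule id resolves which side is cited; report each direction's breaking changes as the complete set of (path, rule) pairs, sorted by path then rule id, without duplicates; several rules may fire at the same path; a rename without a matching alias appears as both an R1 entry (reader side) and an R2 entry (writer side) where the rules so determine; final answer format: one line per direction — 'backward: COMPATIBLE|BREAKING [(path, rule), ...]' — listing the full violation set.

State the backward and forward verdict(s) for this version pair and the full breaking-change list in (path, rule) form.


backward: BREAKING [(geo.price, R3)]; forward: COMPATIBLE []

the writer's type comes first in each Invoice pair
backward on Invoice — v2 reading data written by v1:
  geo: Money -> Money, writer optional; from geo
  active: bool -> bool, writer required; from active
  label: string -> string, writer optional; from label
  balance has no writer counterpart
  leftover writer field: attrs
  geo.price: float64 -> int64, writer optional; from geo.price
  geo.notes: string -> string, writer required; from geo.notes
  violation R3 at geo.price
  => 1 violation(s): backward is BREAKING for Invoice
forward on Invoice — v1 reading data written by v2:
  attrs has no writer counterpart
  geo: Money -> Money, writer optional; from geo
  active: bool -> bool, writer required; from active
  label: string -> string, writer optional; from label
  leftover writer field: balance
  geo.price: int64 -> float64, writer optional; from geo.price
  geo.notes: string -> string, writer required; from geo.notes
  nothing fires on Invoice: forward is COMPATIBLE


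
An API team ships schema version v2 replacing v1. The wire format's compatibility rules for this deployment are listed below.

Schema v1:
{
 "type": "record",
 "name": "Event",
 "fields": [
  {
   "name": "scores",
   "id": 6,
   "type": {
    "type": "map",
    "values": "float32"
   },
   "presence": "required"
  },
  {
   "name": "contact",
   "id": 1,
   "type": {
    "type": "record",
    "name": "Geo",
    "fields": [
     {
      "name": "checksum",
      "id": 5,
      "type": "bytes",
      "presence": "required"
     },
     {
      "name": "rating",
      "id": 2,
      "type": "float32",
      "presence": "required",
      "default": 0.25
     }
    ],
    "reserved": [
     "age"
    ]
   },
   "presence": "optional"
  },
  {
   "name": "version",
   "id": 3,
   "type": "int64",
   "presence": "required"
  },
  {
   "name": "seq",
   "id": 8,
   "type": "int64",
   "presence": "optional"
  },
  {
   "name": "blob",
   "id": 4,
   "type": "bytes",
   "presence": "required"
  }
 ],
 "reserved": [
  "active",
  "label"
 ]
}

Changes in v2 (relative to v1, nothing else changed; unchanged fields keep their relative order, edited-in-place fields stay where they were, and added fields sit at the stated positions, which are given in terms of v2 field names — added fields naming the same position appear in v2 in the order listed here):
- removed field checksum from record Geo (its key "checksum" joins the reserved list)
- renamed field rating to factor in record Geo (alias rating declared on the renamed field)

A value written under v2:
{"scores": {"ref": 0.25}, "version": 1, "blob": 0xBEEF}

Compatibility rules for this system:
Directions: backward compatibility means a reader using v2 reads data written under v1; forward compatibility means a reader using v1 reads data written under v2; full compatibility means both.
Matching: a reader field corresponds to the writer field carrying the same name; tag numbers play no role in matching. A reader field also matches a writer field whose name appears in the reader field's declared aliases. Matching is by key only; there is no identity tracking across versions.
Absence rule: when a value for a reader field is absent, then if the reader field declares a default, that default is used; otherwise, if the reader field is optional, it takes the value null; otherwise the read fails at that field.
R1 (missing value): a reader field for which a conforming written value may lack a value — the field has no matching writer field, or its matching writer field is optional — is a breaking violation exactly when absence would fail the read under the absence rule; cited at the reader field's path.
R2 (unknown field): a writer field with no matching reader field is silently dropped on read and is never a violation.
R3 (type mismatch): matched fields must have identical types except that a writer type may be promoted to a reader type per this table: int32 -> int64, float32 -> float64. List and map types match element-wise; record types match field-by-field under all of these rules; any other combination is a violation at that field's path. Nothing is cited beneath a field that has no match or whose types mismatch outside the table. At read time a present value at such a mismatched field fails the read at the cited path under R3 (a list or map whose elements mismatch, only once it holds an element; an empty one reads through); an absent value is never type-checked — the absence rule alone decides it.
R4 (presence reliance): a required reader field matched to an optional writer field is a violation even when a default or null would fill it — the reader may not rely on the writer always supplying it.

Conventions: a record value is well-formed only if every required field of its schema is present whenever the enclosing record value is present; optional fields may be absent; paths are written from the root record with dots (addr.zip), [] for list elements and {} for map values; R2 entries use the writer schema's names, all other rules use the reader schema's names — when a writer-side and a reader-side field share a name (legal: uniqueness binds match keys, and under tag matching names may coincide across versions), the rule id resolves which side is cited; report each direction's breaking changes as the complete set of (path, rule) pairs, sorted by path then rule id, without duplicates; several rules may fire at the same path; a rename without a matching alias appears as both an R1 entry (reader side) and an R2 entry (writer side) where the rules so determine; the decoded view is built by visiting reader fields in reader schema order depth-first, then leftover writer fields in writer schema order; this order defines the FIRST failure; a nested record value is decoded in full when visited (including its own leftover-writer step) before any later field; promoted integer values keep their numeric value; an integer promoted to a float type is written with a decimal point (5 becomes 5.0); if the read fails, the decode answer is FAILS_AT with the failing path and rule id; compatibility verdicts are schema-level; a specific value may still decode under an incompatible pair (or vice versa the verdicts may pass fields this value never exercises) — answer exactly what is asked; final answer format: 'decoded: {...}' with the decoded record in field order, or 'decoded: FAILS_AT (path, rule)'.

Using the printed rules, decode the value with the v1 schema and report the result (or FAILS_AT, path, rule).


decoded: {"scores": {"ref": 0.25}, "contact": null, "version": 1, "seq": null, "blob": 0xBEEF}

in Event below, arrows point writer -> reader
migrating the Event value to v1:
  scores := {"ref": 0.25}
  contact := null (absent, optional -> null)
  version := 1
  seq := null (absent, optional -> null)
  blob := 0xBEEF
  => decoded: {"scores": {"ref": 0.25}, "contact": null, "version": 1, "seq": null, "blob": 0xBEEF}
checking off the Event differences that do not matter here:
  removed field checksum from record Geo (its key "checksum" joins the reserved list) -> schema-level compatibility only; this Event value's decode is unchanged
  renamed field rating to factor in record Geo (alias rating declared on the renamed field) -> fires no rule on Event under this dialect and leaves the result unchanged
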